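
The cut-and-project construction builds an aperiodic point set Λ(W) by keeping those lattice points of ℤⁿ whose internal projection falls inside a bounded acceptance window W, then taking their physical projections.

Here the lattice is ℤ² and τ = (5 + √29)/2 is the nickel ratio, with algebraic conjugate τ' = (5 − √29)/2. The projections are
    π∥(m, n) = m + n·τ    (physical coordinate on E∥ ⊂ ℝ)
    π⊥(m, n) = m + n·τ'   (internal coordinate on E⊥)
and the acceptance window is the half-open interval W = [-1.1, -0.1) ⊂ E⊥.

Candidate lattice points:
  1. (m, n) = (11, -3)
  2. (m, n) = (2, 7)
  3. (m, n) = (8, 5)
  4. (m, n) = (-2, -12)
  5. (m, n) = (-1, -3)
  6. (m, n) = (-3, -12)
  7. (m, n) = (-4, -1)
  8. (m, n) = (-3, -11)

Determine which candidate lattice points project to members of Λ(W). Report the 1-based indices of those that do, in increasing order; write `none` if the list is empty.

5, 6, 8

Numerically τ ≈ 5.1926 and τ' = −1/τ ≈ -0.1926.
[1] lift (11,-3): star map gives 11.5777; window check -1.1 ≤ 11.5777 < -0.1 is false → out
[2] lift (2,7): star map gives 0.6519; window check -1.1 ≤ 0.6519 < -0.1 is false → out
[3] lift (8,5): star map gives 7.0371; window check -1.1 ≤ 7.0371 < -0.1 is false → out
[4] lift (-2,-12): star map gives 0.3110; window check -1.1 ≤ 0.3110 < -0.1 is false → out
[5] lift (-1,-3): star map gives -0.4223; window check -1.1 ≤ -0.4223 < -0.1 is true → IN Λ
[6] lift (-3,-12): star map gives -0.6890; window check -1.1 ≤ -0.6890 < -0.1 is true → IN Λ
[7] lift (-4,-1): star map gives -3.8074; window check -1.1 ≤ -3.8074 < -0.1 is false → out
[8] lift (-3,-11): star map gives -0.8816; window check -1.1 ≤ -0.8816 < -0.1 is true → IN Λ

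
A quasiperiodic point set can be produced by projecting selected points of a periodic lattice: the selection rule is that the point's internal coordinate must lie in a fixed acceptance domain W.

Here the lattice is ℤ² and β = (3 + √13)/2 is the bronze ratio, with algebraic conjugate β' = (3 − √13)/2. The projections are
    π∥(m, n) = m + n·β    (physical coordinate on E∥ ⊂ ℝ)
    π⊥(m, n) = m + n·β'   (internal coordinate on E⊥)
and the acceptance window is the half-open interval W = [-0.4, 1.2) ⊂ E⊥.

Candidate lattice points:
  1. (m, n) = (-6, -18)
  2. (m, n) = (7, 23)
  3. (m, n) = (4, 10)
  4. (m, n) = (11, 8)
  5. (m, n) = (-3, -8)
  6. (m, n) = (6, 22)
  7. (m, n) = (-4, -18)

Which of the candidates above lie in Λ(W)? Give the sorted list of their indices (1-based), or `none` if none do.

Numerically β ≈ 3.30278 and β' = −1/β ≈ -0.30278.
#1 (-6,-18): internal coord -6 + (-18)·β' = -0.55004; -0.55004 ∉ [-0.4, 1.2) → out
#2 (7,23): internal coord 7 + (23)·β' = +0.03616; +0.03616 ∈ [-0.4, 1.2) → IN Λ
#3 (4,10): internal coord 4 + (10)·β' = +0.97224; +0.97224 ∈ [-0.4, 1.2) → IN Λ
#4 (11,8): internal coord 11 + (8)·β' = +8.57779; +8.57779 ∉ [-0.4, 1.2) → out
#5 (-3,-8): internal coord -3 + (-8)·β' = -0.57779; -0.57779 ∉ [-0.4, 1.2) → out
#6 (6,22): internal coord 6 + (22)·β' = -0.66106; -0.66106 ∉ [-0.4, 1.2) → out
#7 (-4,-18): internal coord -4 + (-18)·β' = +1.44996; +1.44996 ∉ [-0.4, 1.2) → out

2, 3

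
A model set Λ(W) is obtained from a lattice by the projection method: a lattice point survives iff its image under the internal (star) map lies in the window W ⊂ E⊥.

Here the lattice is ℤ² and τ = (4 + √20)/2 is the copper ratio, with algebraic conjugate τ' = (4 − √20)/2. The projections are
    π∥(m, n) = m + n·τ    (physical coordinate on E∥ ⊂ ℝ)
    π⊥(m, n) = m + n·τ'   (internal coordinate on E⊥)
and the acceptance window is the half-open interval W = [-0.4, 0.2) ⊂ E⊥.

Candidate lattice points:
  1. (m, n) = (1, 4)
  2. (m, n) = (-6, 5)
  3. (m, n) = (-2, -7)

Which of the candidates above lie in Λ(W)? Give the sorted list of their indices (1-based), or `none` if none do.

Compute τ' = (4−√20)/2 = -0.23607, so π⊥(m,n) = m -0.23607·n.
[1] lift (1,4): star map gives 0.05573; window check -0.4 ≤ 0.05573 < 0.2 is true → IN Λ
[2] lift (-6,5): star map gives -7.18034; window check -0.4 ≤ -7.18034 < 0.2 is false → out
[3] lift (-2,-7): star map gives -0.34752; window check -0.4 ≤ -0.34752 < 0.2 is true → IN Λ

1, 3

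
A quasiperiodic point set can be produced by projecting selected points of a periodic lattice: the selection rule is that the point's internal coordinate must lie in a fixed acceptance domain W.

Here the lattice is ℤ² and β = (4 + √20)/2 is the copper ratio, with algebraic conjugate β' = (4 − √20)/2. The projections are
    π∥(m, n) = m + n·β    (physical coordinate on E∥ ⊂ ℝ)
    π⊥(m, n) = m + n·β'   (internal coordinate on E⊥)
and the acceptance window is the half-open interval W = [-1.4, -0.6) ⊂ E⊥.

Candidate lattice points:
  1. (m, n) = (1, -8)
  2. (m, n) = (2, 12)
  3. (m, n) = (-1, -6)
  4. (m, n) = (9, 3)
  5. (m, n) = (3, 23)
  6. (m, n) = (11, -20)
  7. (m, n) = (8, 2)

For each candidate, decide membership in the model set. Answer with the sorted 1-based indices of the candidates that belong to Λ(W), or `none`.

β' = (4−√20)/2 ≈ -0.236068.
candidate 1: (m,n)=(1,-8) → π∥ = 1-8·β ≈ -32.888544, π⊥ = 1-8·β' ≈ 2.888544 ∉ [-1.4, -0.6) ⇒ out
candidate 2: (m,n)=(2,12) → π∥ = 2+12·β ≈ 52.832816, π⊥ = 2+12·β' ≈ -0.832816 ∈ [-1.4, -0.6) ⇒ IN Λ
candidate 3: (m,n)=(-1,-6) → π∥ = -1-6·β ≈ -26.416408, π⊥ = -1-6·β' ≈ 0.416408 ∉ [-1.4, -0.6) ⇒ out
candidate 4: (m,n)=(9,3) → π∥ = 9+3·β ≈ 21.708204, π⊥ = 9+3·β' ≈ 8.291796 ∉ [-1.4, -0.6) ⇒ out
candidate 5: (m,n)=(3,23) → π∥ = 3+23·β ≈ 100.429563, π⊥ = 3+23·β' ≈ -2.429563 ∉ [-1.4, -0.6) ⇒ out
candidate 6: (m,n)=(11,-20) → π∥ = 11-20·β ≈ -73.721360, π⊥ = 11-20·β' ≈ 15.721360 ∉ [-1.4, -0.6) ⇒ out
candidate 7: (m,n)=(8,2) → π∥ = 8+2·β ≈ 16.472136, π⊥ = 8+2·β' ≈ 7.527864 ∉ [-1.4, -0.6) ⇒ out

2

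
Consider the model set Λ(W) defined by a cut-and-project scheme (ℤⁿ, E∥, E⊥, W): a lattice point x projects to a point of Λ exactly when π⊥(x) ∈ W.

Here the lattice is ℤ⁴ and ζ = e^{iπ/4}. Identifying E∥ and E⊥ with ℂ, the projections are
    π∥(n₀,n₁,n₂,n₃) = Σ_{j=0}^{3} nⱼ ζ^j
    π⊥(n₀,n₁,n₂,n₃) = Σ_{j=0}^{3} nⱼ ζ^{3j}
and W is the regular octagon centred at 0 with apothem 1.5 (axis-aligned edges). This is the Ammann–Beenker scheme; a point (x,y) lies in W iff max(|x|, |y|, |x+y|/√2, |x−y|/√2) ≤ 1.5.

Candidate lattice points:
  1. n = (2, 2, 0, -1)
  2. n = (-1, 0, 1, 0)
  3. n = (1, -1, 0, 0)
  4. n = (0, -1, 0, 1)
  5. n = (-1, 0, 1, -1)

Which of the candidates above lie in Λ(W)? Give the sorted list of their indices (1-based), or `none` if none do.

1, 2, 4

Internal map: ζ^{3j} for j=0..3 gives (1,0), (−√2/2,√2/2), (0,−1), (√2/2,√2/2).
candidate 1: n = (2, 2, 0, -1) → π⊥ ≈ (-0.12132, +0.70711); max(|x|,|y|,|x±y|/√2) = 0.70711 ≤ 1.5 ⇒ ∈ W
candidate 2: n = (-1, 0, 1, 0) → π⊥ ≈ (-1.00000, -1.00000); max(|x|,|y|,|x±y|/√2) = 1.41421 ≤ 1.5 ⇒ ∈ W
candidate 3: n = (1, -1, 0, 0) → π⊥ ≈ (+1.70711, -0.70711); max(|x|,|y|,|x±y|/√2) = 1.70711 > 1.5 ⇒ ∉ W
candidate 4: n = (0, -1, 0, 1) → π⊥ ≈ (+1.41421, +0.00000); max(|x|,|y|,|x±y|/√2) = 1.41421 ≤ 1.5 ⇒ ∈ W
candidate 5: n = (-1, 0, 1, -1) → π⊥ ≈ (-1.70711, -1.70711); max(|x|,|y|,|x±y|/√2) = 2.41421 > 1.5 ⇒ ∉ W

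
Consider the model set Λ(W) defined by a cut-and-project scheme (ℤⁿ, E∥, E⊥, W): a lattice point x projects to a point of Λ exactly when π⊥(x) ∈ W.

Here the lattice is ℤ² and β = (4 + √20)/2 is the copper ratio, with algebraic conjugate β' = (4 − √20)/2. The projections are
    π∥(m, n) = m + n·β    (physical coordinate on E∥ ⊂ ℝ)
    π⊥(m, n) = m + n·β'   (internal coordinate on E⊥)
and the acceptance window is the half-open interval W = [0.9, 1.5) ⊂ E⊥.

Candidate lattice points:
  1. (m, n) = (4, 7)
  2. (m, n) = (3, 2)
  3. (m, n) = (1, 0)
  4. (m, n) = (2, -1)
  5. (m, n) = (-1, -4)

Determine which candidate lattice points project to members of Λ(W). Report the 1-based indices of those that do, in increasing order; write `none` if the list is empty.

3

Compute β' = (4−√20)/2 = -0.2361, so π⊥(m,n) = m -0.2361·n.
#1 (4,7): internal coord 4 + (7)·β' = +2.3475; +2.3475 ∉ [0.9, 1.5) → out
#2 (3,2): internal coord 3 + (2)·β' = +2.5279; +2.5279 ∉ [0.9, 1.5) → out
#3 (1,0): internal coord 1 + (0)·β' = +1.0000; +1.0000 ∈ [0.9, 1.5) → IN Λ
#4 (2,-1): internal coord 2 + (-1)·β' = +2.2361; +2.2361 ∉ [0.9, 1.5) → out
#5 (-1,-4): internal coord -1 + (-4)·β' = -0.0557; -0.0557 ∉ [0.9, 1.5) → out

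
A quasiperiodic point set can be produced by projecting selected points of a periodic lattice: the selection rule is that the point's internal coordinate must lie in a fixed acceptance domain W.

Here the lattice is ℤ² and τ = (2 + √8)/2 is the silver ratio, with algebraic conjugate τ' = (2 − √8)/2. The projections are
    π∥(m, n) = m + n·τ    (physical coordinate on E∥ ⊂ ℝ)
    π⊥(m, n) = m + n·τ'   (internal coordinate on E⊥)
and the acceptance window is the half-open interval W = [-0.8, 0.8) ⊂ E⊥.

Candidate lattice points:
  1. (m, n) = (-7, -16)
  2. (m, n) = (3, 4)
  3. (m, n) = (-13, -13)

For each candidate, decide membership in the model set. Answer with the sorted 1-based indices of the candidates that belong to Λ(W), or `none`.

Compute τ' = (2−√8)/2 = -0.4142, so π⊥(m,n) = m -0.4142·n.
#1 (-7,-16): internal coord -7 + (-16)·τ' = -0.3726; -0.3726 ∈ [-0.8, 0.8) → IN Λ
#2 (3,4): internal coord 3 + (4)·τ' = +1.3431; +1.3431 ∉ [-0.8, 0.8) → out
#3 (-13,-13): internal coord -13 + (-13)·τ' = -7.6152; -7.6152 ∉ [-0.8, 0.8) → out

1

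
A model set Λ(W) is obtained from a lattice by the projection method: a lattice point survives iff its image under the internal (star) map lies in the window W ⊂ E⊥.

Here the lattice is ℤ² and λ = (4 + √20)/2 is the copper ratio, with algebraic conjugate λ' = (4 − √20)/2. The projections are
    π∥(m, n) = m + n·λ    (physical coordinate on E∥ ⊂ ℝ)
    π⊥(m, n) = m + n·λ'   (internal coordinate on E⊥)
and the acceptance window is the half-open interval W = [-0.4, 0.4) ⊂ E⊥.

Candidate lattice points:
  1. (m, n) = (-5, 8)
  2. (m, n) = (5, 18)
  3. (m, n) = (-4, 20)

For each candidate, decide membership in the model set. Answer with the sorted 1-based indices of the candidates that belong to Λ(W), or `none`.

Compute λ' = (4−√20)/2 = -0.23607, so π⊥(m,n) = m -0.23607·n.
candidate 1: (m,n)=(-5,8) → π∥ = -5+8·λ ≈ 28.88854, π⊥ = -5+8·λ' ≈ -6.88854 ∉ [-0.4, 0.4) ⇒ out
candidate 2: (m,n)=(5,18) → π∥ = 5+18·λ ≈ 81.24922, π⊥ = 5+18·λ' ≈ 0.75078 ∉ [-0.4, 0.4) ⇒ out
candidate 3: (m,n)=(-4,20) → π∥ = -4+20·λ ≈ 80.72136, π⊥ = -4+20·λ' ≈ -8.72136 ∉ [-0.4, 0.4) ⇒ out

none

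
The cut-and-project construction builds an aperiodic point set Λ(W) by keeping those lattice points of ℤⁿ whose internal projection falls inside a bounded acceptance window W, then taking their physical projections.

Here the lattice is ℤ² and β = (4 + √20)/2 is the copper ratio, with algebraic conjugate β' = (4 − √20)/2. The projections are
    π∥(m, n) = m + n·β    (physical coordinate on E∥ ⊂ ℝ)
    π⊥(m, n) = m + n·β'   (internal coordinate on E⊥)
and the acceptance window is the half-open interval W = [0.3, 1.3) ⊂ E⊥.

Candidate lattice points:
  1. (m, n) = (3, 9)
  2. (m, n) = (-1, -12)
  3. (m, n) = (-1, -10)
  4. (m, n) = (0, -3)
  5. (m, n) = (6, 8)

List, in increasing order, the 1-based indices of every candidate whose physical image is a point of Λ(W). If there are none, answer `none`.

Compute β' = (4−√20)/2 = -0.2361, so π⊥(m,n) = m -0.2361·n.
candidate 1: (m,n)=(3,9) → π∥ = 3+9·β ≈ 41.1246, π⊥ = 3+9·β' ≈ 0.8754 ∈ [0.3, 1.3) ⇒ IN Λ
candidate 2: (m,n)=(-1,-12) → π∥ = -1-12·β ≈ -51.8328, π⊥ = -1-12·β' ≈ 1.8328 ∉ [0.3, 1.3) ⇒ out
candidate 3: (m,n)=(-1,-10) → π∥ = -1-10·β ≈ -43.3607, π⊥ = -1-10·β' ≈ 1.3607 ∉ [0.3, 1.3) ⇒ out
candidate 4: (m,n)=(0,-3) → π∥ = 0-3·β ≈ -12.7082, π⊥ = 0-3·β' ≈ 0.7082 ∈ [0.3, 1.3) ⇒ IN Λ
candidate 5: (m,n)=(6,8) → π∥ = 6+8·β ≈ 39.8885, π⊥ = 6+8·β' ≈ 4.1115 ∉ [0.3, 1.3) ⇒ out

1, 4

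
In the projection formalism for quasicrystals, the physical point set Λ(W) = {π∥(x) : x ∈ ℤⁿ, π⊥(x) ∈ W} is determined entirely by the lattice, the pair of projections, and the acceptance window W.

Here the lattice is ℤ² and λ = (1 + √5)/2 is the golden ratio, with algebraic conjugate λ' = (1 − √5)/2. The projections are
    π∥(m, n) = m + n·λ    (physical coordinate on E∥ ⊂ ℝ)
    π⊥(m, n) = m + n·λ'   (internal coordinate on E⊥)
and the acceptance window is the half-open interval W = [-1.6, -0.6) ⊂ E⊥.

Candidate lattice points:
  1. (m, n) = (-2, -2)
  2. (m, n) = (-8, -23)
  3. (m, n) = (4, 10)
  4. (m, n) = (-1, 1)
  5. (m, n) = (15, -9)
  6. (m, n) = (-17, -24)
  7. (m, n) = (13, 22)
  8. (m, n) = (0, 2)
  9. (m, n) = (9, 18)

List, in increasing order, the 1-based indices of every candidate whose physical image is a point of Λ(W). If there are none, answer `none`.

λ' = (1−√5)/2 ≈ -0.61803.
candidate 1: (m,n)=(-2,-2) → π∥ = -2-2·λ ≈ -5.23607, π⊥ = -2-2·λ' ≈ -0.76393 ∈ [-1.6, -0.6) ⇒ IN Λ
candidate 2: (m,n)=(-8,-23) → π∥ = -8-23·λ ≈ -45.21478, π⊥ = -8-23·λ' ≈ 6.21478 ∉ [-1.6, -0.6) ⇒ out
candidate 3: (m,n)=(4,10) → π∥ = 4+10·λ ≈ 20.18034, π⊥ = 4+10·λ' ≈ -2.18034 ∉ [-1.6, -0.6) ⇒ out
candidate 4: (m,n)=(-1,1) → π∥ = -1+1·λ ≈ 0.61803, π⊥ = -1+1·λ' ≈ -1.61803 ∉ [-1.6, -0.6) ⇒ out
candidate 5: (m,n)=(15,-9) → π∥ = 15-9·λ ≈ 0.43769, π⊥ = 15-9·λ' ≈ 20.56231 ∉ [-1.6, -0.6) ⇒ out
candidate 6: (m,n)=(-17,-24) → π∥ = -17-24·λ ≈ -55.83282, π⊥ = -17-24·λ' ≈ -2.16718 ∉ [-1.6, -0.6) ⇒ out
candidate 7: (m,n)=(13,22) → π∥ = 13+22·λ ≈ 48.59675, π⊥ = 13+22·λ' ≈ -0.59675 ∉ [-1.6, -0.6) ⇒ out
candidate 8: (m,n)=(0,2) → π∥ = 0+2·λ ≈ 3.23607, π⊥ = 0+2·λ' ≈ -1.23607 ∈ [-1.6, -0.6) ⇒ IN Λ
candidate 9: (m,n)=(9,18) → π∥ = 9+18·λ ≈ 38.12461, π⊥ = 9+18·λ' ≈ -2.12461 ∉ [-1.6, -0.6) ⇒ out

1, 8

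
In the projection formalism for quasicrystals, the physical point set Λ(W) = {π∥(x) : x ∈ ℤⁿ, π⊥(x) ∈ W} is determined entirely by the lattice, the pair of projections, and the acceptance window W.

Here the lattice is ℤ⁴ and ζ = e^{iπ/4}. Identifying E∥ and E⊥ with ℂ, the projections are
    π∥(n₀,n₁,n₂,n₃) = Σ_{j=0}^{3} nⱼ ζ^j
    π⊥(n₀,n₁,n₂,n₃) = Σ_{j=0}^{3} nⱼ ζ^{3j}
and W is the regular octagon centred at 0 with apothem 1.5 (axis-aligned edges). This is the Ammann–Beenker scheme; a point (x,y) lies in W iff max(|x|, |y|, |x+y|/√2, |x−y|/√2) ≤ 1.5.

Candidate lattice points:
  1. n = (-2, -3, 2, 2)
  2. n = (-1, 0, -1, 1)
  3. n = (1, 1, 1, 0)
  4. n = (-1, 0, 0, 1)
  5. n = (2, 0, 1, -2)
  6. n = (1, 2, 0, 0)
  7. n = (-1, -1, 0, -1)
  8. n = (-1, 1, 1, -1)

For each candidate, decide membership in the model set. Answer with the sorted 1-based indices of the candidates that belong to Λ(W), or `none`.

With ζ = e^{iπ/4} the internal vectors are ζ^0,ζ^3,ζ^6,ζ^9.
candidate 1: n = (-2, -3, 2, 2) → π⊥ ≈ (+1.5355, -2.7071); max(|x|,|y|,|x±y|/√2) = 3.0000 > 1.5 ⇒ ∉ W
candidate 2: n = (-1, 0, -1, 1) → π⊥ ≈ (-0.2929, +1.7071); max(|x|,|y|,|x±y|/√2) = 1.7071 > 1.5 ⇒ ∉ W
candidate 3: n = (1, 1, 1, 0) → π⊥ ≈ (+0.2929, -0.2929); max(|x|,|y|,|x±y|/√2) = 0.4142 ≤ 1.5 ⇒ ∈ W
candidate 4: n = (-1, 0, 0, 1) → π⊥ ≈ (-0.2929, +0.7071); max(|x|,|y|,|x±y|/√2) = 0.7071 ≤ 1.5 ⇒ ∈ W
candidate 5: n = (2, 0, 1, -2) → π⊥ ≈ (+0.5858, -2.4142); max(|x|,|y|,|x±y|/√2) = 2.4142 > 1.5 ⇒ ∉ W
candidate 6: n = (1, 2, 0, 0) → π⊥ ≈ (-0.4142, +1.4142); max(|x|,|y|,|x±y|/√2) = 1.4142 ≤ 1.5 ⇒ ∈ W
candidate 7: n = (-1, -1, 0, -1) → π⊥ ≈ (-1.0000, -1.4142); max(|x|,|y|,|x±y|/√2) = 1.7071 > 1.5 ⇒ ∉ W
candidate 8: n = (-1, 1, 1, -1) → π⊥ ≈ (-2.4142, -1.0000); max(|x|,|y|,|x±y|/√2) = 2.4142 > 1.5 ⇒ ∉ W

3, 4, 6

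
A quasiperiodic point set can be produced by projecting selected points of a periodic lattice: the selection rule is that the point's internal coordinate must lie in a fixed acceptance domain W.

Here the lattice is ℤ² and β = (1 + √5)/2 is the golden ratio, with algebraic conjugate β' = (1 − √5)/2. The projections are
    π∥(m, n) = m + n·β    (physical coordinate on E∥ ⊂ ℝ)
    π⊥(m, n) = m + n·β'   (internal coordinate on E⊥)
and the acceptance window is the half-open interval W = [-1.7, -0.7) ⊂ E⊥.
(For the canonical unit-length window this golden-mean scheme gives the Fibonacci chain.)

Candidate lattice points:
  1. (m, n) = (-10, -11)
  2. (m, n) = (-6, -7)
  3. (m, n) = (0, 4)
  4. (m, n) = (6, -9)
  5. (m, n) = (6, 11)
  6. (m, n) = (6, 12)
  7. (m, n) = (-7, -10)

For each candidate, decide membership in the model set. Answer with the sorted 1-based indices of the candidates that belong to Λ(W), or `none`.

2, 5, 6, 7

β' = (1−√5)/2 ≈ -0.61803.
candidate 1: (m,n)=(-10,-11) → π∥ = -10-11·β ≈ -27.79837, π⊥ = -10-11·β' ≈ -3.20163 ∉ [-1.7, -0.7) ⇒ out
candidate 2: (m,n)=(-6,-7) → π∥ = -6-7·β ≈ -17.32624, π⊥ = -6-7·β' ≈ -1.67376 ∈ [-1.7, -0.7) ⇒ IN Λ
candidate 3: (m,n)=(0,4) → π∥ = 0+4·β ≈ 6.47214, π⊥ = 0+4·β' ≈ -2.47214 ∉ [-1.7, -0.7) ⇒ out
candidate 4: (m,n)=(6,-9) → π∥ = 6-9·β ≈ -8.56231, π⊥ = 6-9·β' ≈ 11.56231 ∉ [-1.7, -0.7) ⇒ out
candidate 5: (m,n)=(6,11) → π∥ = 6+11·β ≈ 23.79837, π⊥ = 6+11·β' ≈ -0.79837 ∈ [-1.7, -0.7) ⇒ IN Λ
candidate 6: (m,n)=(6,12) → π∥ = 6+12·β ≈ 25.41641, π⊥ = 6+12·β' ≈ -1.41641 ∈ [-1.7, -0.7) ⇒ IN Λ
candidate 7: (m,n)=(-7,-10) → π∥ = -7-10·β ≈ -23.18034, π⊥ = -7-10·β' ≈ -0.81966 ∈ [-1.7, -0.7) ⇒ IN Λ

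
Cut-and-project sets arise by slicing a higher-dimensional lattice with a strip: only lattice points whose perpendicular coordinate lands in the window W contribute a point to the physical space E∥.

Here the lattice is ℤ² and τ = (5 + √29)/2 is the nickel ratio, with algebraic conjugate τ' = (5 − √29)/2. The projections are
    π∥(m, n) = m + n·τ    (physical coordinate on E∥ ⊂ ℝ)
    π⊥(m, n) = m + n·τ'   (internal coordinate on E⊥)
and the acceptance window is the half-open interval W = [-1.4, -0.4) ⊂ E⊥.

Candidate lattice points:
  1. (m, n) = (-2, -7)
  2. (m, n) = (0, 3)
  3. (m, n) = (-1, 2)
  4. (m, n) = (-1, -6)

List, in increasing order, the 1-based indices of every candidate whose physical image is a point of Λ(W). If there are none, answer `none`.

τ' = (5−√29)/2 ≈ -0.1926.
candidate 1: (m,n)=(-2,-7) → π∥ = -2-7·τ ≈ -38.3481, π⊥ = -2-7·τ' ≈ -0.6519 ∈ [-1.4, -0.4) ⇒ IN Λ
candidate 2: (m,n)=(0,3) → π∥ = 0+3·τ ≈ 15.5777, π⊥ = 0+3·τ' ≈ -0.5777 ∈ [-1.4, -0.4) ⇒ IN Λ
candidate 3: (m,n)=(-1,2) → π∥ = -1+2·τ ≈ 9.3852, π⊥ = -1+2·τ' ≈ -1.3852 ∈ [-1.4, -0.4) ⇒ IN Λ
candidate 4: (m,n)=(-1,-6) → π∥ = -1-6·τ ≈ -32.1555, π⊥ = -1-6·τ' ≈ 0.1555 ∉ [-1.4, -0.4) ⇒ out

1, 2, 3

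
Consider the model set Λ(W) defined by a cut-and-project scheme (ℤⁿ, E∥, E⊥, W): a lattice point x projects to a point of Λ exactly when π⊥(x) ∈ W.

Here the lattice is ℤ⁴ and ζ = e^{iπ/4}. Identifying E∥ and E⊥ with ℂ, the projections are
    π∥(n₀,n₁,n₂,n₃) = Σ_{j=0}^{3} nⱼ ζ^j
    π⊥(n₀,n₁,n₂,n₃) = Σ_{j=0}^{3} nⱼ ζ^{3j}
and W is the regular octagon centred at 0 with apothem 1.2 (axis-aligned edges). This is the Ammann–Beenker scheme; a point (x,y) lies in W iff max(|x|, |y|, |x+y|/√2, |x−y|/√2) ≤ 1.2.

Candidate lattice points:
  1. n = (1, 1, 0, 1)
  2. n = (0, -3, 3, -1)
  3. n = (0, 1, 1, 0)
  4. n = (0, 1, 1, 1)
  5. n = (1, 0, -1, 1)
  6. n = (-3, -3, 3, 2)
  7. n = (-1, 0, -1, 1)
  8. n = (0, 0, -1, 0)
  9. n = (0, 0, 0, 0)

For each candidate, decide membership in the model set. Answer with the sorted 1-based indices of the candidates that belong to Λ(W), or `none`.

3, 4, 8, 9

π⊥(n) = n₀ + n₁ζ³ + n₂ζ⁶ + n₃ζ⁹ where ζ = e^{iπ/4}.
#1 (1, 1, 0, 1): internal (1.00000, 1.41421); octagon support 1.70711 vs apothem 1.2 → ∉ W
#2 (0, -3, 3, -1): internal (1.41421, -5.82843); octagon support 5.82843 vs apothem 1.2 → ∉ W
#3 (0, 1, 1, 0): internal (-0.70711, -0.29289); octagon support 0.70711 vs apothem 1.2 → ∈ W
#4 (0, 1, 1, 1): internal (0.00000, 0.41421); octagon support 0.41421 vs apothem 1.2 → ∈ W
#5 (1, 0, -1, 1): internal (1.70711, 1.70711); octagon support 2.41421 vs apothem 1.2 → ∉ W
#6 (-3, -3, 3, 2): internal (0.53553, -3.70711); octagon support 3.70711 vs apothem 1.2 → ∉ W
#7 (-1, 0, -1, 1): internal (-0.29289, 1.70711); octagon support 1.70711 vs apothem 1.2 → ∉ W
#8 (0, 0, -1, 0): internal (0.00000, 1.00000); octagon support 1.00000 vs apothem 1.2 → ∈ W
#9 (0, 0, 0, 0): internal (0.00000, 0.00000); octagon support 0.00000 vs apothem 1.2 → ∈ W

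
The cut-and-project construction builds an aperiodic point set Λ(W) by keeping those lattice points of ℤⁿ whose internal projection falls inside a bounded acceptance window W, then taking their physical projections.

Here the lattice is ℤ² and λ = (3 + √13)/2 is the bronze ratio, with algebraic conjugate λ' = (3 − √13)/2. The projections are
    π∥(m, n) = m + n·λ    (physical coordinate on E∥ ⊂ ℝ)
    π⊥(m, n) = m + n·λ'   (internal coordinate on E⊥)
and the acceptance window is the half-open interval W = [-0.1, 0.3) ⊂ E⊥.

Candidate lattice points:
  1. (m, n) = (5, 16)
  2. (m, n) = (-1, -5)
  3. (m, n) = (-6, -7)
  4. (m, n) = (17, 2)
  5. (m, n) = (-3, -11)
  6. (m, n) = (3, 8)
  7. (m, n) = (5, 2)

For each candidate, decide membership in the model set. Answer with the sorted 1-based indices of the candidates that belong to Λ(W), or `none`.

Numerically λ ≈ 3.302776 and λ' = −1/λ ≈ -0.302776.
[1] lift (5,16): star map gives 0.155590; window check -0.1 ≤ 0.155590 < 0.3 is true → IN Λ
[2] lift (-1,-5): star map gives 0.513878; window check -0.1 ≤ 0.513878 < 0.3 is false → out
[3] lift (-6,-7): star map gives -3.880571; window check -0.1 ≤ -3.880571 < 0.3 is false → out
[4] lift (17,2): star map gives 16.394449; window check -0.1 ≤ 16.394449 < 0.3 is false → out
[5] lift (-3,-11): star map gives 0.330532; window check -0.1 ≤ 0.330532 < 0.3 is false → out
[6] lift (3,8): star map gives 0.577795; window check -0.1 ≤ 0.577795 < 0.3 is false → out
[7] lift (5,2): star map gives 4.394449; window check -0.1 ≤ 4.394449 < 0.3 is false → out

1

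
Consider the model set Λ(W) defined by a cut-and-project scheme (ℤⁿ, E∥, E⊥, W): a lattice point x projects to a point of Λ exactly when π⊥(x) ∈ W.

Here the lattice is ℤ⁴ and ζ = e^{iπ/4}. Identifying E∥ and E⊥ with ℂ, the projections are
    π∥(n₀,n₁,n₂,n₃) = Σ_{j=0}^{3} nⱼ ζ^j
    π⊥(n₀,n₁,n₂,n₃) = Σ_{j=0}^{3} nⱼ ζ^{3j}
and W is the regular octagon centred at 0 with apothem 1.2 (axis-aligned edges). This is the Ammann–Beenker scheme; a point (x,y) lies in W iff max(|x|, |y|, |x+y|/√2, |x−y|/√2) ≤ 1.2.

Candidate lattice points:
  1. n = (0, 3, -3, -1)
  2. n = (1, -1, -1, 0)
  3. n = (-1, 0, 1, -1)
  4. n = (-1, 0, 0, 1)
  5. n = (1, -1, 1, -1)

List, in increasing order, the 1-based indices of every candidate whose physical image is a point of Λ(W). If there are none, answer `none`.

Internal map: ζ^{3j} for j=0..3 gives (1,0), (−√2/2,√2/2), (0,−1), (√2/2,√2/2).
#1 (0, 3, -3, -1): internal (-2.828427, 4.414214); octagon support 5.121320 vs apothem 1.2 → ∉ W
#2 (1, -1, -1, 0): internal (1.707107, 0.292893); octagon support 1.707107 vs apothem 1.2 → ∉ W
#3 (-1, 0, 1, -1): internal (-1.707107, -1.707107); octagon support 2.414214 vs apothem 1.2 → ∉ W
#4 (-1, 0, 0, 1): internal (-0.292893, 0.707107); octagon support 0.707107 vs apothem 1.2 → ∈ W
#5 (1, -1, 1, -1): internal (1.000000, -2.414214); octagon support 2.414214 vs apothem 1.2 → ∉ W

4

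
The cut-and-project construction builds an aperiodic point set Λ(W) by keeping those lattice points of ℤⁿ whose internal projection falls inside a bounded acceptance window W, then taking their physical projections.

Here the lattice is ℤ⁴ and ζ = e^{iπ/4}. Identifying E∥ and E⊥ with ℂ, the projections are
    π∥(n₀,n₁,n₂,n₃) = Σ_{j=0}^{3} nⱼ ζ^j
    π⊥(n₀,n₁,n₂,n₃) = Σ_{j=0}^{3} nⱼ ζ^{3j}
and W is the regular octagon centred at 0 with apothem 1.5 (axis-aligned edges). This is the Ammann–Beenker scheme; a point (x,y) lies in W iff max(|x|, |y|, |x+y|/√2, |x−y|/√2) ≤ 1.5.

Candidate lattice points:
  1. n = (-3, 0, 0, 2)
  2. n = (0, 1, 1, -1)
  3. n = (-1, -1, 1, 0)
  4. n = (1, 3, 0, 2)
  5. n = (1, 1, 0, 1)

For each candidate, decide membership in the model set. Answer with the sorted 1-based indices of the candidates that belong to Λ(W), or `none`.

none

Internal map: ζ^{3j} for j=0..3 gives (1,0), (−√2/2,√2/2), (0,−1), (√2/2,√2/2).
candidate 1: n = (-3, 0, 0, 2) → π⊥ ≈ (-1.5858, +1.4142); max(|x|,|y|,|x±y|/√2) = 2.1213 > 1.5 ⇒ ∉ W
candidate 2: n = (0, 1, 1, -1) → π⊥ ≈ (-1.4142, -1.0000); max(|x|,|y|,|x±y|/√2) = 1.7071 > 1.5 ⇒ ∉ W
candidate 3: n = (-1, -1, 1, 0) → π⊥ ≈ (-0.2929, -1.7071); max(|x|,|y|,|x±y|/√2) = 1.7071 > 1.5 ⇒ ∉ W
candidate 4: n = (1, 3, 0, 2) → π⊥ ≈ (+0.2929, +3.5355); max(|x|,|y|,|x±y|/√2) = 3.5355 > 1.5 ⇒ ∉ W
candidate 5: n = (1, 1, 0, 1) → π⊥ ≈ (+1.0000, +1.4142); max(|x|,|y|,|x±y|/√2) = 1.7071 > 1.5 ⇒ ∉ W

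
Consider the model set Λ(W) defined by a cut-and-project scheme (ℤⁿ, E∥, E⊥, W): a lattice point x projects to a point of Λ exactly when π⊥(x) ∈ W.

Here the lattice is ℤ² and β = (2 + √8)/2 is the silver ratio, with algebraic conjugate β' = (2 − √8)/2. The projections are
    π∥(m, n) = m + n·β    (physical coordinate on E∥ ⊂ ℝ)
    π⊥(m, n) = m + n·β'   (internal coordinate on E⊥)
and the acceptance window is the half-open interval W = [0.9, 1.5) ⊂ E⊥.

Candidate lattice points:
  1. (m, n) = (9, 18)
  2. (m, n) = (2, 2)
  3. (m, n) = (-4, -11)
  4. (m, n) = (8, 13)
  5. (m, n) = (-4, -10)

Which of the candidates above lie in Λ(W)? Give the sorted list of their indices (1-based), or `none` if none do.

Compute β' = (2−√8)/2 = -0.41421, so π⊥(m,n) = m -0.41421·n.
[1] lift (9,18): star map gives 1.54416; window check 0.9 ≤ 1.54416 < 1.5 is false → out
[2] lift (2,2): star map gives 1.17157; window check 0.9 ≤ 1.17157 < 1.5 is true → IN Λ
[3] lift (-4,-11): star map gives 0.55635; window check 0.9 ≤ 0.55635 < 1.5 is false → out
[4] lift (8,13): star map gives 2.61522; window check 0.9 ≤ 2.61522 < 1.5 is false → out
[5] lift (-4,-10): star map gives 0.14214; window check 0.9 ≤ 0.14214 < 1.5 is false → out

2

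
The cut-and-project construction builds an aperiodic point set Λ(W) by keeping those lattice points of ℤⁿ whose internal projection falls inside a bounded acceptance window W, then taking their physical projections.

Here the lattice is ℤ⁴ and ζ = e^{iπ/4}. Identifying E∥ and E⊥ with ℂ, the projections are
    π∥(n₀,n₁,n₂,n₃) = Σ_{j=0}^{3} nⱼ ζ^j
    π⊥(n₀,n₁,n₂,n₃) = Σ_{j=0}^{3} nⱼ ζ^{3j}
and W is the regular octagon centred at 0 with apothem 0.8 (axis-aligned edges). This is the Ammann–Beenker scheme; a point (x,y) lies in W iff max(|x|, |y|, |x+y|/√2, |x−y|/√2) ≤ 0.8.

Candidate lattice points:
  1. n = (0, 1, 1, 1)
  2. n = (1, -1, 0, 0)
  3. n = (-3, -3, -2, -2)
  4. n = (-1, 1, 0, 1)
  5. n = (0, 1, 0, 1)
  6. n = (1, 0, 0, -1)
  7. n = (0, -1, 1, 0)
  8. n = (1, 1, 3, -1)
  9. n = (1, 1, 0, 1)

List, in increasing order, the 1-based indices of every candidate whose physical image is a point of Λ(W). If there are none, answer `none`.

1, 6

π⊥(n) = n₀ + n₁ζ³ + n₂ζ⁶ + n₃ζ⁹ where ζ = e^{iπ/4}.
#1 (0, 1, 1, 1): internal (0.00000, 0.41421); octagon support 0.41421 vs apothem 0.8 → ∈ W
#2 (1, -1, 0, 0): internal (1.70711, -0.70711); octagon support 1.70711 vs apothem 0.8 → ∉ W
#3 (-3, -3, -2, -2): internal (-2.29289, -1.53553); octagon support 2.70711 vs apothem 0.8 → ∉ W
#4 (-1, 1, 0, 1): internal (-1.00000, 1.41421); octagon support 1.70711 vs apothem 0.8 → ∉ W
#5 (0, 1, 0, 1): internal (0.00000, 1.41421); octagon support 1.41421 vs apothem 0.8 → ∉ W
#6 (1, 0, 0, -1): internal (0.29289, -0.70711); octagon support 0.70711 vs apothem 0.8 → ∈ W
#7 (0, -1, 1, 0): internal (0.70711, -1.70711); octagon support 1.70711 vs apothem 0.8 → ∉ W
#8 (1, 1, 3, -1): internal (-0.41421, -3.00000); octagon support 3.00000 vs apothem 0.8 → ∉ W
#9 (1, 1, 0, 1): internal (1.00000, 1.41421); octagon support 1.70711 vs apothem 0.8 → ∉ W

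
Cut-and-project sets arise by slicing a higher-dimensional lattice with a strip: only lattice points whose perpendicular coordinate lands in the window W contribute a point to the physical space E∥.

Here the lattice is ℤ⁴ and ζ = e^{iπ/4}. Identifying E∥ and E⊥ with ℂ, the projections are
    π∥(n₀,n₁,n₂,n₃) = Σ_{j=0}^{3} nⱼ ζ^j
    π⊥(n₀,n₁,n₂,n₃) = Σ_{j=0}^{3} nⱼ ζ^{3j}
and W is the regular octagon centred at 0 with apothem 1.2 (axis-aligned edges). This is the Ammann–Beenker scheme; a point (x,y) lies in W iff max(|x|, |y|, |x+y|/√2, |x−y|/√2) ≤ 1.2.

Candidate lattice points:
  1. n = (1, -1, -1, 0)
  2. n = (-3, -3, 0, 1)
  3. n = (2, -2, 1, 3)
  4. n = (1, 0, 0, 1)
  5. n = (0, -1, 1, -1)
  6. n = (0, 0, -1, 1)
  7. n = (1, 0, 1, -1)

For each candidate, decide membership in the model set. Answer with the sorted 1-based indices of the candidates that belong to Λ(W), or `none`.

Internal map: ζ^{3j} for j=0..3 gives (1,0), (−√2/2,√2/2), (0,−1), (√2/2,√2/2).
candidate 1: n = (1, -1, -1, 0) → π⊥ ≈ (+1.7071, +0.2929); max(|x|,|y|,|x±y|/√2) = 1.7071 > 1.2 ⇒ ∉ W
candidate 2: n = (-3, -3, 0, 1) → π⊥ ≈ (-0.1716, -1.4142); max(|x|,|y|,|x±y|/√2) = 1.4142 > 1.2 ⇒ ∉ W
candidate 3: n = (2, -2, 1, 3) → π⊥ ≈ (+5.5355, -0.2929); max(|x|,|y|,|x±y|/√2) = 5.5355 > 1.2 ⇒ ∉ W
candidate 4: n = (1, 0, 0, 1) → π⊥ ≈ (+1.7071, +0.7071); max(|x|,|y|,|x±y|/√2) = 1.7071 > 1.2 ⇒ ∉ W
candidate 5: n = (0, -1, 1, -1) → π⊥ ≈ (+0.0000, -2.4142); max(|x|,|y|,|x±y|/√2) = 2.4142 > 1.2 ⇒ ∉ W
candidate 6: n = (0, 0, -1, 1) → π⊥ ≈ (+0.7071, +1.7071); max(|x|,|y|,|x±y|/√2) = 1.7071 > 1.2 ⇒ ∉ W
candidate 7: n = (1, 0, 1, -1) → π⊥ ≈ (+0.2929, -1.7071); max(|x|,|y|,|x±y|/√2) = 1.7071 > 1.2 ⇒ ∉ W

none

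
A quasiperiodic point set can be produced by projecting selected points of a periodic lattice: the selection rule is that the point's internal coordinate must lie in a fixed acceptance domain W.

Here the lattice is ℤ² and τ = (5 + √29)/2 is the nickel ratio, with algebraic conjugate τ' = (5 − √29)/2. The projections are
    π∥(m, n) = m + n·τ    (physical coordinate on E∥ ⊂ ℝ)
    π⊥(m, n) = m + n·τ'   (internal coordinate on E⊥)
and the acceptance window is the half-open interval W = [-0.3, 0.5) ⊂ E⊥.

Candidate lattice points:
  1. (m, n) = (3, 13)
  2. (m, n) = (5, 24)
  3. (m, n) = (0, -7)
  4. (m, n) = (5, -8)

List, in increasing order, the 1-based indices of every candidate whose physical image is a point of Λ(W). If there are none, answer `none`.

Numerically τ ≈ 5.192582 and τ' = −1/τ ≈ -0.192582.
#1 (3,13): internal coord 3 + (13)·τ' = +0.496429; +0.496429 ∈ [-0.3, 0.5) → IN Λ
#2 (5,24): internal coord 5 + (24)·τ' = +0.378022; +0.378022 ∈ [-0.3, 0.5) → IN Λ
#3 (0,-7): internal coord 0 + (-7)·τ' = +1.348077; +1.348077 ∉ [-0.3, 0.5) → out
#4 (5,-8): internal coord 5 + (-8)·τ' = +6.540659; +6.540659 ∉ [-0.3, 0.5) → out

1, 2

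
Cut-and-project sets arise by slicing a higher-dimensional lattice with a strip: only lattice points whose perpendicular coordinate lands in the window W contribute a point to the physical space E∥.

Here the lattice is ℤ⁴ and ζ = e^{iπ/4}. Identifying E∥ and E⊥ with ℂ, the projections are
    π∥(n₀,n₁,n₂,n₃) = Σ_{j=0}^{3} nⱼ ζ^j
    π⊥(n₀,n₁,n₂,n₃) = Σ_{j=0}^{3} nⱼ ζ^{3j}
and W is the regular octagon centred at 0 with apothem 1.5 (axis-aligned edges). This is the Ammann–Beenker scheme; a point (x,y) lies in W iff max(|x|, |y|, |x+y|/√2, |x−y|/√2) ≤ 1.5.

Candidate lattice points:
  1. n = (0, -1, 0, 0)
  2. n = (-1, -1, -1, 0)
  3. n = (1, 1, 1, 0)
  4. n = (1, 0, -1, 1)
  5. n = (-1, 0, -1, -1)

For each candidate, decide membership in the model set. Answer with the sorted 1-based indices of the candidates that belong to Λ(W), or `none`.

π⊥(n) = n₀ + n₁ζ³ + n₂ζ⁶ + n₃ζ⁹ where ζ = e^{iπ/4}.
#1 (0, -1, 0, 0): internal (0.70711, -0.70711); octagon support 1.00000 vs apothem 1.5 → ∈ W
#2 (-1, -1, -1, 0): internal (-0.29289, 0.29289); octagon support 0.41421 vs apothem 1.5 → ∈ W
#3 (1, 1, 1, 0): internal (0.29289, -0.29289); octagon support 0.41421 vs apothem 1.5 → ∈ W
#4 (1, 0, -1, 1): internal (1.70711, 1.70711); octagon support 2.41421 vs apothem 1.5 → ∉ W
#5 (-1, 0, -1, -1): internal (-1.70711, 0.29289); octagon support 1.70711 vs apothem 1.5 → ∉ W

1, 2, 3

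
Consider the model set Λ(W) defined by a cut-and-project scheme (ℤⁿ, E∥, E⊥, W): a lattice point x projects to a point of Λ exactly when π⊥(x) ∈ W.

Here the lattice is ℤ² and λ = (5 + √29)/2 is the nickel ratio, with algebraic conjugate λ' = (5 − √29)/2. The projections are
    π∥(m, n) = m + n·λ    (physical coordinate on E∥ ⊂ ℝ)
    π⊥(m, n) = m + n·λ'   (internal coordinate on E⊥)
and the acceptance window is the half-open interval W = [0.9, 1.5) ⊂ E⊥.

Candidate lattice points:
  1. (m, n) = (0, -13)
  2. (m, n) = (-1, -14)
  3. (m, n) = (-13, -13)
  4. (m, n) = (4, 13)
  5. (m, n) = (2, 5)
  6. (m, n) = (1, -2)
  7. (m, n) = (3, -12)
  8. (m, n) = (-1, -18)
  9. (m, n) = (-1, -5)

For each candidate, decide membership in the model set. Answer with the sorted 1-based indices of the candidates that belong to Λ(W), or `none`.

4, 5, 6

Numerically λ ≈ 5.192582 and λ' = −1/λ ≈ -0.192582.
candidate 1: (m,n)=(0,-13) → π∥ = 0-13·λ ≈ -67.503571, π⊥ = 0-13·λ' ≈ 2.503571 ∉ [0.9, 1.5) ⇒ out
candidate 2: (m,n)=(-1,-14) → π∥ = -1-14·λ ≈ -73.696154, π⊥ = -1-14·λ' ≈ 1.696154 ∉ [0.9, 1.5) ⇒ out
candidate 3: (m,n)=(-13,-13) → π∥ = -13-13·λ ≈ -80.503571, π⊥ = -13-13·λ' ≈ -10.496429 ∉ [0.9, 1.5) ⇒ out
candidate 4: (m,n)=(4,13) → π∥ = 4+13·λ ≈ 71.503571, π⊥ = 4+13·λ' ≈ 1.496429 ∈ [0.9, 1.5) ⇒ IN Λ
candidate 5: (m,n)=(2,5) → π∥ = 2+5·λ ≈ 27.962912, π⊥ = 2+5·λ' ≈ 1.037088 ∈ [0.9, 1.5) ⇒ IN Λ
candidate 6: (m,n)=(1,-2) → π∥ = 1-2·λ ≈ -9.385165, π⊥ = 1-2·λ' ≈ 1.385165 ∈ [0.9, 1.5) ⇒ IN Λ
candidate 7: (m,n)=(3,-12) → π∥ = 3-12·λ ≈ -59.310989, π⊥ = 3-12·λ' ≈ 5.310989 ∉ [0.9, 1.5) ⇒ out
candidate 8: (m,n)=(-1,-18) → π∥ = -1-18·λ ≈ -94.466483, π⊥ = -1-18·λ' ≈ 2.466483 ∉ [0.9, 1.5) ⇒ out
candidate 9: (m,n)=(-1,-5) → π∥ = -1-5·λ ≈ -26.962912, π⊥ = -1-5·λ' ≈ -0.037088 ∉ [0.9, 1.5) ⇒ out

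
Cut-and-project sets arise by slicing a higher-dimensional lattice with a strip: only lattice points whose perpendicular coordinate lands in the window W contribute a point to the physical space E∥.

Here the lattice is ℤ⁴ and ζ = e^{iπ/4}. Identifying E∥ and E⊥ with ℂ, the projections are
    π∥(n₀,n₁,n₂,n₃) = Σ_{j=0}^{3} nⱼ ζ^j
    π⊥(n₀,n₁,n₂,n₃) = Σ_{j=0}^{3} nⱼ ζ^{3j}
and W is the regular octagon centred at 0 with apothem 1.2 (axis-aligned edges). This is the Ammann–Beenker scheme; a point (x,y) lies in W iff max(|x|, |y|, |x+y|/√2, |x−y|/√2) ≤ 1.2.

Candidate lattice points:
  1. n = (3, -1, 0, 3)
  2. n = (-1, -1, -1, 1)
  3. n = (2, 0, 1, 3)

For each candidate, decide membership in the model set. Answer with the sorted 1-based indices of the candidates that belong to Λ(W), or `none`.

2

Internal map: ζ^{3j} for j=0..3 gives (1,0), (−√2/2,√2/2), (0,−1), (√2/2,√2/2).
candidate 1: n = (3, -1, 0, 3) → π⊥ ≈ (+5.82843, +1.41421); max(|x|,|y|,|x±y|/√2) = 5.82843 > 1.2 ⇒ ∉ W
candidate 2: n = (-1, -1, -1, 1) → π⊥ ≈ (+0.41421, +1.00000); max(|x|,|y|,|x±y|/√2) = 1.00000 ≤ 1.2 ⇒ ∈ W
candidate 3: n = (2, 0, 1, 3) → π⊥ ≈ (+4.12132, +1.12132); max(|x|,|y|,|x±y|/√2) = 4.12132 > 1.2 ⇒ ∉ W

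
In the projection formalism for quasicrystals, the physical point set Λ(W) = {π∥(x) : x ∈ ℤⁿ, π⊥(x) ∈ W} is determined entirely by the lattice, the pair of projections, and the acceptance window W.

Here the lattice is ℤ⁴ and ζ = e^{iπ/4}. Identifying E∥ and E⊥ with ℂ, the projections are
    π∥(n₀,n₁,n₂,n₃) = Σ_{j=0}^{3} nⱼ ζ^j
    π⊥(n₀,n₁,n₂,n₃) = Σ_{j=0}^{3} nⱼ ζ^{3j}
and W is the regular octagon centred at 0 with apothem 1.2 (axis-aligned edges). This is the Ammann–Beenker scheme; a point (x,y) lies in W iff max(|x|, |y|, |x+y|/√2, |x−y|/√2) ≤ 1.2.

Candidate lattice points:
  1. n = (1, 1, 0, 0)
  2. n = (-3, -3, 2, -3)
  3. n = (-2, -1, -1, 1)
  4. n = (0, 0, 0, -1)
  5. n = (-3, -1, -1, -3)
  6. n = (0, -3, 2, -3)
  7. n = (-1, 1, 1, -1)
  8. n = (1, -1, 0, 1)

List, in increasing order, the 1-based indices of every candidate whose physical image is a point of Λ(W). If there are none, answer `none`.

Internal map: ζ^{3j} for j=0..3 gives (1,0), (−√2/2,√2/2), (0,−1), (√2/2,√2/2).
candidate 1: n = (1, 1, 0, 0) → π⊥ ≈ (+0.29289, +0.70711); max(|x|,|y|,|x±y|/√2) = 0.70711 ≤ 1.2 ⇒ ∈ W
candidate 2: n = (-3, -3, 2, -3) → π⊥ ≈ (-3.00000, -6.24264); max(|x|,|y|,|x±y|/√2) = 6.53553 > 1.2 ⇒ ∉ W
candidate 3: n = (-2, -1, -1, 1) → π⊥ ≈ (-0.58579, +1.00000); max(|x|,|y|,|x±y|/√2) = 1.12132 ≤ 1.2 ⇒ ∈ W
candidate 4: n = (0, 0, 0, -1) → π⊥ ≈ (-0.70711, -0.70711); max(|x|,|y|,|x±y|/√2) = 1.00000 ≤ 1.2 ⇒ ∈ W
candidate 5: n = (-3, -1, -1, -3) → π⊥ ≈ (-4.41421, -1.82843); max(|x|,|y|,|x±y|/√2) = 4.41421 > 1.2 ⇒ ∉ W
candidate 6: n = (0, -3, 2, -3) → π⊥ ≈ (+0.00000, -6.24264); max(|x|,|y|,|x±y|/√2) = 6.24264 > 1.2 ⇒ ∉ W
candidate 7: n = (-1, 1, 1, -1) → π⊥ ≈ (-2.41421, -1.00000); max(|x|,|y|,|x±y|/√2) = 2.41421 > 1.2 ⇒ ∉ W
candidate 8: n = (1, -1, 0, 1) → π⊥ ≈ (+2.41421, +0.00000); max(|x|,|y|,|x±y|/√2) = 2.41421 > 1.2 ⇒ ∉ W

1, 3, 4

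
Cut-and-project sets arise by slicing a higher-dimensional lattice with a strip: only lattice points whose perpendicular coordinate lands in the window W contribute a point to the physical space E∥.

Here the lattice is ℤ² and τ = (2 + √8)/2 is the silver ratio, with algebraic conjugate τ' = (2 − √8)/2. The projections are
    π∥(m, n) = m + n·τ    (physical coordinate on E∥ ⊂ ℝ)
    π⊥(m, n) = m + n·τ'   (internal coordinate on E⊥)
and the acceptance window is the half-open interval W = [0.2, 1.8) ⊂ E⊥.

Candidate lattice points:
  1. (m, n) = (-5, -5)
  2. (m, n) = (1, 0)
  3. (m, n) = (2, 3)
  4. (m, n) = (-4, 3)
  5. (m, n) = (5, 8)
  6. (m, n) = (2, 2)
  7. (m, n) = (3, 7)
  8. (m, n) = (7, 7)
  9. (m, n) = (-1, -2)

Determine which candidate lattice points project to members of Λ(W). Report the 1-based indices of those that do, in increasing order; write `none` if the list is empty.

τ' = (2−√8)/2 ≈ -0.41421.
[1] lift (-5,-5): star map gives -2.92893; window check 0.2 ≤ -2.92893 < 1.8 is false → out
[2] lift (1,0): star map gives 1.00000; window check 0.2 ≤ 1.00000 < 1.8 is true → IN Λ
[3] lift (2,3): star map gives 0.75736; window check 0.2 ≤ 0.75736 < 1.8 is true → IN Λ
[4] lift (-4,3): star map gives -5.24264; window check 0.2 ≤ -5.24264 < 1.8 is false → out
[5] lift (5,8): star map gives 1.68629; window check 0.2 ≤ 1.68629 < 1.8 is true → IN Λ
[6] lift (2,2): star map gives 1.17157; window check 0.2 ≤ 1.17157 < 1.8 is true → IN Λ
[7] lift (3,7): star map gives 0.10051; window check 0.2 ≤ 0.10051 < 1.8 is false → out
[8] lift (7,7): star map gives 4.10051; window check 0.2 ≤ 4.10051 < 1.8 is false → out
[9] lift (-1,-2): star map gives -0.17157; window check 0.2 ≤ -0.17157 < 1.8 is false → out

2, 3, 5, 6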